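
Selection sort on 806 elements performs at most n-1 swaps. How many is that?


Each of the 805 passes places one element in its final position.
Pass 1: swap minimum into position 0
Pass 2: swap minimum of remaining into position 1
...
Pass 805: last two elements, one swap
Maximum swaps = 806 - 1 = 805


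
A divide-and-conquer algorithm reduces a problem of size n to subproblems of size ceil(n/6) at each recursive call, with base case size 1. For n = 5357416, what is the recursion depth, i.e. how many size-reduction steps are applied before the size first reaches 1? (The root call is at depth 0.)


Each step divides the size by 6 (rounding up); after k steps the size is ceil(n/6^k), which equals 1 exactly when 6^k >= n.
So the depth is the smallest k with 6^k >= 5357416, i.e. ceil(log_6(5357416)).
6^8 = 1679616 < 5357416 <= 10077696 = 6^9
Recursion depth = 9


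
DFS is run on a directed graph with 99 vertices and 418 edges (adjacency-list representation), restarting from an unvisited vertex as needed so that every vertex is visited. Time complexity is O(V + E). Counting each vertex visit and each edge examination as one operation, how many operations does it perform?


A full DFS traversal processes each vertex exactly once (push/pop on stack).
Each directed edge is examined once.
V = 99, E = 418
V + E = 517


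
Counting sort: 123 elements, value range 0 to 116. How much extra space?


n = 123 (output array)
k = 117 (count array for 117 distinct values)
Extra space = 123 + 117 = 240


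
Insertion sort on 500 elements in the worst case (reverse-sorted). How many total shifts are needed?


In the worst case (reverse-sorted), each element shifts past all previous:
  Element 1: 1 shifts
  Element 2: 2 shifts
  Element 3: 3 shifts
  Element 4: 4 shifts
  Element 5: 5 shifts
  ...
  Element 499: 499 shifts
Total = 1 + 2 + ... + 499
= 500*(500-1)/2 = 124750


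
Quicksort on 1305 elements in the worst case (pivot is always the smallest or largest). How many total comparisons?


In the worst case, each partition step picks the worst pivot:
  Partition 1: 1304 comparisons (n-1 elements to compare)
  Partition 2: 1303 comparisons
  Partition 3: 1302 comparisons
  Partition 4: 1301 comparisons
  Partition 5: 1300 comparisons
  ...
  Last partition: 0 comparisons
Total = (n-1) + (n-2) + ... + 1 + 0 = n*(n-1)/2
= 1305*1304/2 = 850860


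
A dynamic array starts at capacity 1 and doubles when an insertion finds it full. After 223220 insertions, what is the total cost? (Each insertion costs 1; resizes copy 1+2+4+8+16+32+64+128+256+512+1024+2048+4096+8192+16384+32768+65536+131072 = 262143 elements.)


Insertion cost: 223220 (one per element)
Resizes occur just before inserting elements 2, 3, 5, 9, ...
Elements copied at each resize: 1 + 2 + 4 + 8 + 16 + 32 + 64 + 128 + 256 + 512 + 1024 + 2048 + 4096 + 8192 + 16384 + 32768 + 65536 + 131072
Sum of copies = 262143 (geometric series: 2^k - 1)
Total = 223220 + 262143 = 485363


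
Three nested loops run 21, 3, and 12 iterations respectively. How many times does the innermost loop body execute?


Loop 1 (outermost): 21 iterations
Loop 2 (middle): 3 iterations per outer
Loop 3 (innermost): 12 iterations per middle
Total = 21 * 3 * 12 = 756


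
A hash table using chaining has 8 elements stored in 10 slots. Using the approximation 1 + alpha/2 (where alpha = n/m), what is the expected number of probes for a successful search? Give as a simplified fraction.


Load factor alpha = n/m = 8/10
Expected probes = 1 + alpha/2 = 1 + 8/(2*10)
= 1 + 8/20
= 20/20 + 8/20
= 28/20
Simplify: 7/5


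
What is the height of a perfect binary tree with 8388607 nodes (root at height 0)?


A perfect binary tree with 8388607 nodes:
  8388607 = 2^23 - 1
  Levels: 0, 1, ..., 22
  Height = 22


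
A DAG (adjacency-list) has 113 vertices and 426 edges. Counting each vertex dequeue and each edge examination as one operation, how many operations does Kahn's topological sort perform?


V = 113 (vertex processing)
E = 426 (edge processing)
V + E = 113 + 426 = 539


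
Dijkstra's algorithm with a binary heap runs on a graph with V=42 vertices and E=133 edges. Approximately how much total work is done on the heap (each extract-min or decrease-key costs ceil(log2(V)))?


Dijkstra with a binary heap: each vertex is extracted once, each edge may relax once.
Each heap operation costs O(log V).
V + E = 42 + 133 = 175
ceil(log2(42)) = 6 (since 2^5 = 32 < 42 <= 64 = 2^6)
Total heap work = (V+E) * ceil(log2(V)) = 175 * 6 = 1050


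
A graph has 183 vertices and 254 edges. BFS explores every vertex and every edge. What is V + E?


A full BFS traversal dequeues each vertex once and examines each edge once.
Vertex visits: 183
Edge visits: 254
V + E = 183 + 254 = 437


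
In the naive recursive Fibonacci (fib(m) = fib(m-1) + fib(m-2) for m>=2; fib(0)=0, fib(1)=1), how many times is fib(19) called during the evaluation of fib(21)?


Let N(m) = number of times fib(m) is called while evaluating fib(21).
N(21) = 1 (the initial call).
N(20) = 1 (only fib(21) calls it).
For 1 <= m <= 19: fib(m) is called by fib(m+1) and fib(m+2), so
  N(m) = N(m+1) + N(m+2).
fib(0) is called only by fib(2), so N(0) = N(2).
Walk down from m=21:
  N(21)=1, N(20)=1, N(19)=2
N(19) = 2


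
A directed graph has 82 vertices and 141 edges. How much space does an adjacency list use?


Adjacency list: one list head per vertex + one entry per edge
Vertex heads: 82
Edge entries: 141
Total = 82 + 141 = 223


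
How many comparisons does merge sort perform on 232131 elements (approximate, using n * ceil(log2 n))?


Recursion depth: ceil(log2(232131)) = 18
Each recursion level merges n = 232131 elements
Total = 232131 * 18 = 4178358


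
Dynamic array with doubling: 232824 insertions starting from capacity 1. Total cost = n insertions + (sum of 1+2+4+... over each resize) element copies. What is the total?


n = 232824
Insertion costs: 232824
Resizes copy 1, 2, 4, ... up to the largest power of 2 that is <= n-1 = 232823, i.e. 131072.
Copy costs = 1 + 2 + 4 + 8 + 16 + 32 + 64 + 128 + 256 + 512 + 1024 + 2048 + 4096 + 8192 + 16384 + 32768 + 65536 + 131072 = 262143
Total = 232824 + 262143 = 494967


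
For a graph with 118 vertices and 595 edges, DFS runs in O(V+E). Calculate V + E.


A full DFS traversal visits each vertex once and examines each edge once.
V = 118
E = 595
Sum = 118 + 595 = 713


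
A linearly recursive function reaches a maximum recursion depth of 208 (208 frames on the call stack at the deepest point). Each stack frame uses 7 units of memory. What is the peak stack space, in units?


Maximum recursion depth = 208 frames
Memory per frame = 7 units
Total stack space = depth * frame_size
= 208 * 7 = 1456


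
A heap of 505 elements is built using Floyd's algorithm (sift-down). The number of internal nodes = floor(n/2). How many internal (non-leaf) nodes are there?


Leaf nodes occupy roughly half the array.
Sift-down is called for each internal node, starting from the last one.
Internal nodes = floor(n/2) = floor(505/2) = 252


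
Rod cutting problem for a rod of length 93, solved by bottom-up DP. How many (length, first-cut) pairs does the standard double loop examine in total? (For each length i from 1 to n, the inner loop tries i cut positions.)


For each subproblem length i = 1..93, the inner loop considers i possible first cuts.
Total = 1 + 2 + ... + 93
= 93*(93+1)/2
= 93*94/2 = 4371


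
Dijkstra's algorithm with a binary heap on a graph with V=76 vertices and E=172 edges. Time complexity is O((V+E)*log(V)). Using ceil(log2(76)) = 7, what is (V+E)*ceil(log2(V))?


Dijkstra with a binary heap: each vertex is extracted once, each edge may relax once.
Each heap operation costs O(log V).
V + E = 76 + 172 = 248
ceil(log2(76)) = 7 (since 2^6 = 64 < 76 <= 128 = 2^7)
Total heap work = (V+E) * ceil(log2(V)) = 248 * 7 = 1736


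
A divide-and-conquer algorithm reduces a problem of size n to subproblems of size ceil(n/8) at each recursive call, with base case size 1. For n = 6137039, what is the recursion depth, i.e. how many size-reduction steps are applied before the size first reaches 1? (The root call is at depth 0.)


Each step divides the size by 8 (rounding up); after k steps the size is ceil(n/8^k), which equals 1 exactly when 8^k >= n.
So the depth is the smallest k with 8^k >= 6137039, i.e. ceil(log_8(6137039)).
8^7 = 2097152 < 6137039 <= 16777216 = 8^8
Recursion depth = 8


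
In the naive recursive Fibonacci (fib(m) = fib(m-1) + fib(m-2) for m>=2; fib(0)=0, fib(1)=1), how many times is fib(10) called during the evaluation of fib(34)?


Let N(m) = number of times fib(m) is called while evaluating fib(34).
N(34) = 1 (the initial call).
N(33) = 1 (only fib(34) calls it).
For 1 <= m <= 32: fib(m) is called by fib(m+1) and fib(m+2), so
  N(m) = N(m+1) + N(m+2).
fib(0) is called only by fib(2), so N(0) = N(2).
Walk down from m=34:
  N(34)=1, N(33)=1, N(32)=2, N(31)=3, N(30)=5, N(29)=8, N(28)=13, N(27)=21, N(26)=34, N(25)=55, N(24)=89, N(23)=144, N(22)=233, N(21)=377, N(20)=610, N(19)=987, N(18)=1597, N(17)=2584, N(16)=4181, N(15)=6765, N(14)=10946, N(13)=17711, N(12)=28657, N(11)=46368, N(10)=75025
N(10) = 75025


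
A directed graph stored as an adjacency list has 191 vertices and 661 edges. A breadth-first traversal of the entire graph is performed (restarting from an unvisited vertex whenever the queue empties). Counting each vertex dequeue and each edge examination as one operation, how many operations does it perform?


A full BFS traversal dequeues each vertex once and examines each edge once.
Vertex visits: 191
Edge visits: 661
V + E = 191 + 661 = 852


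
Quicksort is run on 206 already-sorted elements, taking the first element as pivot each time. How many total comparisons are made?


Sum of comparisons per partition:
205 + 204 + ... + 1 + 0
= 206 * (206 - 1) / 2
= 206 * 205 / 2
= 21115


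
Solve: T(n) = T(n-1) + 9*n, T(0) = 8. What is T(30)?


Expanding the recurrence:
T(30) = T(29) + 9*30
       = T(28) + 9*29 + 9*30
       ...
       = T(0) + 9*(1 + 2 + ... + 30)
       = 8 + 9 * 30*31/2
       = 8 + 9 * 465
       = 8 + 4185 = 4193


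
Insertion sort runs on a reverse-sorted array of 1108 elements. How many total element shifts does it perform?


Sum of shifts = 1 + 2 + 3 + ... + 1107
= 1108 * 1107 / 2
= 1226556 / 2
= 613278


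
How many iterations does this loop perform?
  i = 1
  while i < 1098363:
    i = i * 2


The loop variable doubles each iteration:
i = 1 -> 2 -> 4 -> 8 -> 16 -> 32 -> 64 -> 128 -> 256 -> 512 -> 1024 -> 2048 -> 4096 -> 8192 -> 16384 -> 32768 -> 65536 -> 131072 -> 262144 -> 524288 -> 1048576 -> 2097152 (stop, 2097152 >= 1098363)
Number of doublings = ceil(log2(1098363)) = 21


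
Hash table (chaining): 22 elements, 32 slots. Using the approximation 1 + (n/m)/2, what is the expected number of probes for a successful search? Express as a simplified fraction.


Computing expected probes:
alpha = 22/32
= 1 + alpha/2
= 1 + 22/(2*32)
= (2*32 + 22) / (2*32)
= 86/64 = 43/32


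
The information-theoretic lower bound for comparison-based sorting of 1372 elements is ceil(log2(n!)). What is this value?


A binary decision tree of height h has at most 2^h leaves and needs at least n! of them, so h >= ceil(log2(n!)).
1372! is far too large to multiply out, so use Stirling's series:
  ln(n!) ~ n ln n - n + (1/2) ln(2 pi n) + 1/(12n)  (error below 1/(360 n^3), negligible here)
  ln(1372) = 7.2240248
  n ln n = 1372 * 7.2240248 = 9911.3620
  (1/2) ln(2 pi * 1372) = (1/2) ln(8620.5302) = 4.5310
  1/(12*1372) = 0.0001
  ln(1372!) ~ 9911.3620 - 1372 + 4.5310 + 0.0001 = 8543.8931
Convert to base 2: log2(1372!) = 8543.8931 / ln 2 = 8543.8931 / 0.69314718 = 12326.2322
ceil(12326.2322) = 12327


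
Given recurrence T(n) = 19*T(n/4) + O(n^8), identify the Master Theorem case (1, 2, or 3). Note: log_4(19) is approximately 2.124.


Master Theorem parameters: a=19, b=4, c=8
log_b(a) = 2.124
Compare b^c with a: 4^8 = 65536 > 19, so c > log_b(a).
Comparing c=8 vs log_b(a)=2.124:
8 > 2.124 => Case 3
Result: T(n) = O(n^8)
Master Theorem case = 3


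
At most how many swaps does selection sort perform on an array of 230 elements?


Each of the 229 passes places one element in its final position.
Pass 1: swap minimum into position 0
Pass 2: swap minimum of remaining into position 1
...
Pass 229: last two elements, one swap
Maximum swaps = 230 - 1 = 229


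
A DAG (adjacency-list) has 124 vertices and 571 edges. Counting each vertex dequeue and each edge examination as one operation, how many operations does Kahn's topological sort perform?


V = 124 (vertex processing)
E = 571 (edge processing)
V + E = 124 + 571 = 695


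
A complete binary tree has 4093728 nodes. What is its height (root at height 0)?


In a complete binary tree, level k holds nodes 2^k .. 2^(k+1)-1 (1-indexed).
Height = floor(log2(n)) = floor(log2(4093728)) = 21
Check: 2^21 = 2097152 <= 4093728 < 4194304 = 2^22


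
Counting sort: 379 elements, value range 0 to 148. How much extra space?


n = 379 (output array)
k = 149 (count array for 149 distinct values)
Extra space = 379 + 149 = 528


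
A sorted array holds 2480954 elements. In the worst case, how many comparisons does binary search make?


Halving sequence: 2480954 -> 1240477 -> 620238 -> 310119 -> 155059 -> 77529 -> 38764 -> 19382 -> 9691 -> 4845 -> 2422 -> 1211 -> 605 -> 302 -> 151 -> 75 -> 37 -> 18 -> 9 -> 4 -> 2 -> 1
Number of halvings = 21
Max comparisons = 21 + 1 = 22


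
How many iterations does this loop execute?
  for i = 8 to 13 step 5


The loop variable i takes values starting at 8 and increments by 5 each iteration.
Sequence: i = 8, 13
The upper bound 13 is inclusive, so the count is floor((last - first) / step) + 1:
floor((13 - 8) / 5) + 1 = floor(5/5) + 1 = 1 + 1 = 2


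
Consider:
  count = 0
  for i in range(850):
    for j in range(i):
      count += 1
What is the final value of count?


For each i, the inner loop runs i times:
  i=0: inner runs 0 times
  i=1: inner runs 1 time
  i=2: inner runs 2 times
  i=3: inner runs 3 times
  i=4: inner runs 4 times
  i=5: inner runs 5 times
  i=6: inner runs 6 times
  i=7: inner runs 7 times
  ...
Total = 0 + 1 + 2 + ... + 849 = 850*(850-1)/2 = 360825


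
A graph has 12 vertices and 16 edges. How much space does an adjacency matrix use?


Adjacency matrix: V x V grid of entries
Space = V^2 = 12^2 = 12 * 12 = 144


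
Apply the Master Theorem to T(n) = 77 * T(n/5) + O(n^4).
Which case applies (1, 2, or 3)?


The Master Theorem: T(n) = a*T(n/b) + O(n^c)
  a = 77, b = 5, c = 4
log_b(a) = log_5(77) ~ 2.699
Compare b^c with a: 5^4 = 625 > 77, so c > log_b(a).
Since c > log_b(a), Case 3 applies.
T(n) = O(n^4)
Master Theorem case = 3


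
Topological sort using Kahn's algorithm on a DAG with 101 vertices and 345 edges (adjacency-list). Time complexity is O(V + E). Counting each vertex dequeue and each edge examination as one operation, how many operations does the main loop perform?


Kahn's algorithm:
  1. Compute in-degrees: O(V + E)
  2. Process queue: each vertex dequeued once (O(V))
     each edge examined once (O(E))
Total = V + E = 101 + 345 = 446


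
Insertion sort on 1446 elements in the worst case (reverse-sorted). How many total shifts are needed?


In the worst case (reverse-sorted), each element shifts past all previous:
  Element 1: 1 shifts
  Element 2: 2 shifts
  Element 3: 3 shifts
  Element 4: 4 shifts
  Element 5: 5 shifts
  ...
  Element 1445: 1445 shifts
Total = 1 + 2 + ... + 1445
= 1446*(1446-1)/2 = 1044735


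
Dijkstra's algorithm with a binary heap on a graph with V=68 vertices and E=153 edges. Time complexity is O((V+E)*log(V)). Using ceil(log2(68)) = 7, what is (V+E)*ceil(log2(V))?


Dijkstra with a binary heap: each vertex is extracted once, each edge may relax once.
Each heap operation costs O(log V).
V + E = 68 + 153 = 221
ceil(log2(68)) = 7 (since 2^6 = 64 < 68 <= 128 = 2^7)
Total heap work = (V+E) * ceil(log2(V)) = 221 * 7 = 1547


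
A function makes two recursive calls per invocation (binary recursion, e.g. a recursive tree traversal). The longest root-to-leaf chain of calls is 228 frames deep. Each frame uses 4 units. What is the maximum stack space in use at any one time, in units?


Binary recursion: the two calls run one after the other, so only one root-to-leaf chain of frames is on the stack at a time.
Maximum depth (longest chain) = 228 frames
Each frame = 4 units
Max stack space = 228 * 4 = 912


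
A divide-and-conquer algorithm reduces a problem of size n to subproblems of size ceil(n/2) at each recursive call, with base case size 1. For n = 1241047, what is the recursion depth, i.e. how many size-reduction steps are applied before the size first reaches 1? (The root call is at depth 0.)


Each step divides the size by 2 (rounding up); after k steps the size is ceil(n/2^k), which equals 1 exactly when 2^k >= n.
So the depth is the smallest k with 2^k >= 1241047, i.e. ceil(log_2(1241047)).
2^20 = 1048576 < 1241047 <= 2097152 = 2^21
Recursion depth = 21


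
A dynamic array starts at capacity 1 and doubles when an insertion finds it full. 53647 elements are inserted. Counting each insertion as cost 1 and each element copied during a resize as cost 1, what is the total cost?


n = 53647
Insertion costs: 53647
Resizes copy 1, 2, 4, ... up to the largest power of 2 that is <= n-1 = 53646, i.e. 32768.
Copy costs = 1 + 2 + 4 + 8 + 16 + 32 + 64 + 128 + 256 + 512 + 1024 + 2048 + 4096 + 8192 + 16384 + 32768 = 65535
Total = 53647 + 65535 = 119182


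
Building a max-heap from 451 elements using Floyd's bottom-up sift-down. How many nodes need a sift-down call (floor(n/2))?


In a heap of 451 elements (0-indexed array):
  Last element index: 450
  Parent of last element: floor((450 - 1) / 2) = 224
  Internal nodes: indices 0 to 224
  Count = floor(451/2) = 225


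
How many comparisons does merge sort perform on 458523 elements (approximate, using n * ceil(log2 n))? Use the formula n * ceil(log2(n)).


Recursion depth: ceil(log2(458523)) = 19
Each recursion level merges n = 458523 elements
Total = 458523 * 19 = 8711937


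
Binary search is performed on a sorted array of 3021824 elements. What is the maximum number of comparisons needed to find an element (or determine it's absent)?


Binary search halves the search space each comparison:
  Step 1: search space = 3021824 -> 1510912
  Step 2: search space = 1510912 -> 755456
  Step 3: search space = 755456 -> 377728
  Step 4: search space = 377728 -> 188864
  Step 5: search space = 188864 -> 94432
  Step 6: search space = 94432 -> 47216
  Step 7: search space = 47216 -> 23608
  Step 8: search space = 23608 -> 11804
  Step 9: search space = 11804 -> 5902
  Step 10: search space = 5902 -> 2951
  Step 11: search space = 2951 -> 1475
  Step 12: search space = 1475 -> 737
  Step 13: search space = 737 -> 368
  Step 14: search space = 368 -> 184
  Step 15: search space = 184 -> 92
  Step 16: search space = 92 -> 46
  Step 17: search space = 46 -> 23
  Step 18: search space = 23 -> 11
  Step 19: search space = 11 -> 5
  Step 20: search space = 5 -> 2
  Step 21: search space = 2 -> 1
  Step 22: search space = 1 (final check)
Maximum comparisons = floor(log2(3021824)) + 1 = 21 + 1 = 22


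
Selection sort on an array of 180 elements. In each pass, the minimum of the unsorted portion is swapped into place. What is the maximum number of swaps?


Selection sort performs one swap per pass:
  Pass 1: find min in positions 0 to 179, swap with position 0
  Pass 2: find min in positions 1 to 179, swap with position 1
  Pass 3: find min in positions 2 to 179, swap with position 2
  Pass 4: find min in positions 3 to 179, swap with position 3
  Pass 5: find min in positions 4 to 179, swap with position 4
  ... (174 more passes)
Total passes (and swaps) = n - 1 = 180 - 1 = 179


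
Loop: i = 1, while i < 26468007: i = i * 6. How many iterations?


i multiplies by 6 each step:
i = 1 -> 6 -> 36 -> 216 -> 1296 -> 7776 -> 46656 -> 279936 -> 1679616 -> 10077696 -> 60466176 (stop)
Iterations = ceil(log_6(26468007)) = 10


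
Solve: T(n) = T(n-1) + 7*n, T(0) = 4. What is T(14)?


Expanding the recurrence:
T(14) = T(13) + 7*14
       = T(12) + 7*13 + 7*14
       ...
       = T(0) + 7*(1 + 2 + ... + 14)
       = 4 + 7 * 14*15/2
       = 4 + 7 * 105
       = 4 + 735 = 739


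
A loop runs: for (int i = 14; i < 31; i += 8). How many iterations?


Loop starts at i = 14, increments by 8, stops when i >= 31.
Number of iterations = ceil((31 - 14) / 8)
= ceil(17 / 8)
= 3


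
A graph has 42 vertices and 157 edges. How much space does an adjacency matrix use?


Adjacency matrix: V x V grid of entries
Space = V^2 = 42^2 = 42 * 42 = 1764


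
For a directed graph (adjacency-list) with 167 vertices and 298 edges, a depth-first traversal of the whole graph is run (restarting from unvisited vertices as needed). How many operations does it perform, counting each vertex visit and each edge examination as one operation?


A full DFS traversal visits each vertex once and examines each edge once.
V = 167
E = 298
Sum = 167 + 298 = 465


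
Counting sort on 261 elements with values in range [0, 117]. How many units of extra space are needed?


Output array size: 261 (to store sorted result)
Count array size: 118 (one slot per possible value, range 0 to 117)
Total extra space = 261 + 118 = 379


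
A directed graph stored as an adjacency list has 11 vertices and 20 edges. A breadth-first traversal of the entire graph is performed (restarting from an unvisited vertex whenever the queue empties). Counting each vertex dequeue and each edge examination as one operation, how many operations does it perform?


A full BFS traversal dequeues each vertex once and examines each edge once.
Vertex visits: 11
Edge visits: 20
V + E = 11 + 20 = 31


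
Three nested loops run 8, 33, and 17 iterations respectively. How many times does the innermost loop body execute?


Loop 1 (outermost): 8 iterations
Loop 2 (middle): 33 iterations per outer
Loop 3 (innermost): 17 iterations per middle
Total = 8 * 33 * 17 = 4488


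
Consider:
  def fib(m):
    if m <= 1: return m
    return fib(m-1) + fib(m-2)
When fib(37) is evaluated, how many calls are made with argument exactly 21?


Let N(m) = number of times fib(m) is called while evaluating fib(37).
N(37) = 1 (the initial call).
N(36) = 1 (only fib(37) calls it).
For 1 <= m <= 35: fib(m) is called by fib(m+1) and fib(m+2), so
  N(m) = N(m+1) + N(m+2).
fib(0) is called only by fib(2), so N(0) = N(2).
Walk down from m=37:
  N(37)=1, N(36)=1, N(35)=2, N(34)=3, N(33)=5, N(32)=8, N(31)=13, N(30)=21, N(29)=34, N(28)=55, N(27)=89, N(26)=144, N(25)=233, N(24)=377, N(23)=610, N(22)=987, N(21)=1597
N(21) = 1597


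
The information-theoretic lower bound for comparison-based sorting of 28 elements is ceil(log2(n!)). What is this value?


A binary decision tree of height h has at most 2^h leaves and needs at least n! of them, so h >= ceil(log2(n!)).
Compute 28! as a running product:
  x2 = 2, x3 = 6, x4 = 24, x5 = 120
  x6 = 720, x7 = 5040, x8 = 40320, x9 = 362880
  x10 = 3628800, x11 = 39916800, x12 = 479001600, x13 = 6227020800
  x14 = 87178291200, x15 = 1307674368000, x16 = 20922789888000, x17 = 355687428096000
  x18 = 6402373705728000, x19 = 121645100408832000, x20 = 2432902008176640000, x21 = 51090942171709440000
  x22 = 1124000727777607680000, x23 = 25852016738884976640000, x24 = 620448401733239439360000, x25 = 15511210043330985984000000
  x26 = 403291461126605635584000000, x27 = 10888869450418352160768000000, x28 = 304888344611713860501504000000
28! = 304888344611713860501504000000
Bracket between powers of 2:
  2^97 = 158456325028528675187087900672 < 304888344611713860501504000000 <= 316912650057057350374175801344 = 2^98
So ceil(log2(28!)) = 98


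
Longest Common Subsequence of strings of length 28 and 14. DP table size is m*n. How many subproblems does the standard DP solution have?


DP table indexed by positions in both strings.
First string: 28 positions
Second string: 14 positions
Total = 28 * 14 = 392


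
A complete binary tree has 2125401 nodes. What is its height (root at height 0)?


In a complete binary tree, level k holds nodes 2^k .. 2^(k+1)-1 (1-indexed).
Height = floor(log2(n)) = floor(log2(2125401)) = 21
Check: 2^21 = 2097152 <= 2125401 < 4194304 = 2^22


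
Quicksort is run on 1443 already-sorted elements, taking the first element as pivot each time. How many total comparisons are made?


Sum of comparisons per partition:
1442 + 1441 + ... + 1 + 0
= 1443 * (1443 - 1) / 2
= 1443 * 1442 / 2
= 1040403


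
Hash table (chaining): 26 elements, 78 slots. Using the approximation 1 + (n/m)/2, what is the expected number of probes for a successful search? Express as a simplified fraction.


Computing expected probes:
alpha = 26/78
= 1 + alpha/2
= 1 + 26/(2*78)
= (2*78 + 26) / (2*78)
= 182/156 = 7/6


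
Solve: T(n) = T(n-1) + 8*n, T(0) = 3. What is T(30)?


Expanding the recurrence:
T(30) = T(29) + 8*30
       = T(28) + 8*29 + 8*30
       ...
       = T(0) + 8*(1 + 2 + ... + 30)
       = 3 + 8 * 30*31/2
       = 3 + 8 * 465
       = 3 + 3720 = 3723


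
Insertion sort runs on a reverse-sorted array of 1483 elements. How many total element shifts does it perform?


Sum of shifts = 1 + 2 + 3 + ... + 1482
= 1483 * 1482 / 2
= 2197806 / 2
= 1098903


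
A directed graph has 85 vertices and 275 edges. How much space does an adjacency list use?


Adjacency list: one list head per vertex + one entry per edge
Vertex heads: 85
Edge entries: 275
Total = 85 + 275 = 360


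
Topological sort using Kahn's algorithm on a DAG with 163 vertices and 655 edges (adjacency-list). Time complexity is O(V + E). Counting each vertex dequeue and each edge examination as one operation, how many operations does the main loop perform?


Kahn's algorithm:
  1. Compute in-degrees: O(V + E)
  2. Process queue: each vertex dequeued once (O(V))
     each edge examined once (O(E))
Total = V + E = 163 + 655 = 818


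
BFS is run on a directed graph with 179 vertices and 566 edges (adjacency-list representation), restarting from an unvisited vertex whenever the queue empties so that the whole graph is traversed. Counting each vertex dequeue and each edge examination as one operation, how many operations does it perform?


A full BFS traversal dequeues each vertex exactly once and examines each directed edge exactly once.
V = 179 (vertex processing cost)
E = 566 (edge examination cost)
Total operations proportional to V + E = 179 + 566 = 745


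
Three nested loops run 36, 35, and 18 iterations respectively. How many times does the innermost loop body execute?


Loop 1 (outermost): 36 iterations
Loop 2 (middle): 35 iterations per outer
Loop 3 (innermost): 18 iterations per middle
Total = 36 * 35 * 18 = 22680


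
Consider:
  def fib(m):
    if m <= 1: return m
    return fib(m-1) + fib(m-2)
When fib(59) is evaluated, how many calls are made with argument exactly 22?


Let N(m) = number of times fib(m) is called while evaluating fib(59).
N(59) = 1 (the initial call).
N(58) = 1 (only fib(59) calls it).
For 1 <= m <= 57: fib(m) is called by fib(m+1) and fib(m+2), so
  N(m) = N(m+1) + N(m+2).
fib(0) is called only by fib(2), so N(0) = N(2).
Walk down from m=59:
  N(59)=1, N(58)=1, N(57)=2, N(56)=3, N(55)=5, N(54)=8, N(53)=13, N(52)=21, N(51)=34, N(50)=55, N(49)=89, N(48)=144, N(47)=233, N(46)=377, N(45)=610, N(44)=987, N(43)=1597, N(42)=2584, N(41)=4181, N(40)=6765, N(39)=10946, N(38)=17711, N(37)=28657, N(36)=46368, N(35)=75025, N(34)=121393, N(33)=196418, N(32)=317811, N(31)=514229, N(30)=832040, N(29)=1346269, N(28)=2178309, N(27)=3524578, N(26)=5702887, N(25)=9227465, N(24)=14930352, N(23)=24157817, N(22)=39088169
N(22) = 39088169


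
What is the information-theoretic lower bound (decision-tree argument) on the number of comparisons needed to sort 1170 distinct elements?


A binary decision tree of height h has at most 2^h leaves and needs at least n! of them, so h >= ceil(log2(n!)).
1170! is far too large to multiply out, so use Stirling's series:
  ln(n!) ~ n ln n - n + (1/2) ln(2 pi n) + 1/(12n)  (error below 1/(360 n^3), negligible here)
  ln(1170) = 7.0647590
  n ln n = 1170 * 7.0647590 = 8265.7680
  (1/2) ln(2 pi * 1170) = (1/2) ln(7351.3268) = 4.4513
  1/(12*1170) = 0.0001
  ln(1170!) ~ 8265.7680 - 1170 + 4.4513 + 0.0001 = 7100.2194
Convert to base 2: log2(1170!) = 7100.2194 / ln 2 = 7100.2194 / 0.69314718 = 10243.4513
ceil(10243.4513) = 10244


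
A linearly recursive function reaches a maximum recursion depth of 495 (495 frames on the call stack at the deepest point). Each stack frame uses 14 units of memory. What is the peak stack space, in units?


Maximum recursion depth = 495 frames
Memory per frame = 14 units
Total stack space = depth * frame_size
= 495 * 14 = 6930


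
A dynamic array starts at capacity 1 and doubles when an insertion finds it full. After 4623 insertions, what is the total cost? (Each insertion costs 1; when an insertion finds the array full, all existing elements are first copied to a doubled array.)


Insertion cost: 4623 (one per element)
Resizes occur just before inserting elements 2, 3, 5, 9, ...
Elements copied at each resize: 1 + 2 + 4 + 8 + 16 + 32 + 64 + 128 + 256 + 512 + 1024 + 2048 + 4096
Sum of copies = 8191 (geometric series: 2^k - 1)
Total = 4623 + 8191 = 12814


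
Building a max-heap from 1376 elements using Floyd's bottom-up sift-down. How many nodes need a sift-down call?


In a heap of 1376 elements (0-indexed array):
  Last element index: 1375
  Parent of last element: floor((1375 - 1) / 2) = 687
  Internal nodes: indices 0 to 687
  Count = floor(1376/2) = 688


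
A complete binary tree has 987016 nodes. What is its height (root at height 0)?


In a complete binary tree, level k holds nodes 2^k .. 2^(k+1)-1 (1-indexed).
Height = floor(log2(n)) = floor(log2(987016)) = 19
Check: 2^19 = 524288 <= 987016 < 1048576 = 2^20


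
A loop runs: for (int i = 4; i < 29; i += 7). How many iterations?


Loop starts at i = 4, increments by 7, stops when i >= 29.
Number of iterations = ceil((29 - 4) / 7)
= ceil(25 / 7)
= 4


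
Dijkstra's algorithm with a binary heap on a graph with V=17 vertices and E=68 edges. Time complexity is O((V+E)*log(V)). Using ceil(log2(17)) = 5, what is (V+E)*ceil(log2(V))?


Dijkstra with a binary heap: each vertex is extracted once, each edge may relax once.
Each heap operation costs O(log V).
V + E = 17 + 68 = 85
ceil(log2(17)) = 5 (since 2^4 = 16 < 17 <= 32 = 2^5)
Total heap work = (V+E) * ceil(log2(V)) = 85 * 5 = 425


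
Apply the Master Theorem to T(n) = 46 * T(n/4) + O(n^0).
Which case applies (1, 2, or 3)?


The Master Theorem: T(n) = a*T(n/b) + O(n^c)
  a = 46, b = 4, c = 0
log_b(a) = log_4(46) ~ 2.762
Compare b^c with a: 4^0 = 1 < 46, so c < log_b(a).
Since c < log_b(a), Case 1 applies.
T(n) = O(n^(log_4 46)) ~ O(n^2.762)
Master Theorem case = 1


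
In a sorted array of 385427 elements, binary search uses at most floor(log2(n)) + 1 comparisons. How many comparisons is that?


Halving sequence: 385427 -> 192713 -> 96356 -> 48178 -> 24089 -> 12044 -> 6022 -> 3011 -> 1505 -> 752 -> 376 -> 188 -> 94 -> 47 -> 23 -> 11 -> 5 -> 2 -> 1
Number of halvings = 18
Max comparisons = 18 + 1 = 19


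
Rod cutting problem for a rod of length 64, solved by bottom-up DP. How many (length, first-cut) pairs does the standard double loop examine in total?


For each subproblem length i = 1..64, the inner loop considers i possible first cuts.
Total = 1 + 2 + ... + 64
= 64*(64+1)/2
= 64*65/2 = 2080


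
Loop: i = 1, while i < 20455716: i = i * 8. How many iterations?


i multiplies by 8 each step:
i = 1 -> 8 -> 64 -> 512 -> 4096 -> 32768 -> 262144 -> 2097152 -> 16777216 -> 134217728 (stop)
Iterations = ceil(log_8(20455716)) = 9


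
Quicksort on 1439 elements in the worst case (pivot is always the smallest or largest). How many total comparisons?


In the worst case, each partition step picks the worst pivot:
  Partition 1: 1438 comparisons (n-1 elements to compare)
  Partition 2: 1437 comparisons
  Partition 3: 1436 comparisons
  Partition 4: 1435 comparisons
  Partition 5: 1434 comparisons
  ...
  Last partition: 0 comparisons
Total = (n-1) + (n-2) + ... + 1 + 0 = n*(n-1)/2
= 1439*1438/2 = 1034641


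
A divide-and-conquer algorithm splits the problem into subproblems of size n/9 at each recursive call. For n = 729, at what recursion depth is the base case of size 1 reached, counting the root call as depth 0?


At each depth, the problem size is divided by 9:
  Depth 0: problem size = 729
  Depth 1: problem size = 81
  Depth 2: problem size = 9
  Depth 3: problem size = 1 (base case)
The base case is reached at depth log_9(729) = 3 (the tree has 4 levels counting depth 0, but the depth asked for is 3).
Recursion depth = 3


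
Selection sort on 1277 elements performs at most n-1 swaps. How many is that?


Each of the 1276 passes places one element in its final position.
Pass 1: swap minimum into position 0
Pass 2: swap minimum of remaining into position 1
...
Pass 1276: last two elements, one swap
Maximum swaps = 1277 - 1 = 1276


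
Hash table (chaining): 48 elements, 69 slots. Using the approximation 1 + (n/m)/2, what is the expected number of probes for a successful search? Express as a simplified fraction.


Computing expected probes:
alpha = 48/69
= 1 + alpha/2
= 1 + 48/(2*69)
= (2*69 + 48) / (2*69)
= 186/138 = 31/23


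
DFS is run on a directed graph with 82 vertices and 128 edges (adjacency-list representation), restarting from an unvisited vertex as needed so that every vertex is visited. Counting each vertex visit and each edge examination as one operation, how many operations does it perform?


A full DFS traversal processes each vertex exactly once (push/pop on stack).
Each directed edge is examined once.
V = 82, E = 128
V + E = 210


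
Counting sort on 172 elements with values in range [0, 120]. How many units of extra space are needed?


Output array size: 172 (to store sorted result)
Count array size: 121 (one slot per possible value, range 0 to 120)
Total extra space = 172 + 121 = 293


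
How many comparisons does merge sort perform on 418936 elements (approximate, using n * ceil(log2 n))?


Recursion depth: ceil(log2(418936)) = 19
Each recursion level merges n = 418936 elements
Total = 418936 * 19 = 7959784


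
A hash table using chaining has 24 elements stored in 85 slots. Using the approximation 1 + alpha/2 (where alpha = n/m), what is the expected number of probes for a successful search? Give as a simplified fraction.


Load factor alpha = n/m = 24/85
Expected probes = 1 + alpha/2 = 1 + 24/(2*85)
= 1 + 24/170
= 170/170 + 24/170
= 194/170
Simplify: 97/85


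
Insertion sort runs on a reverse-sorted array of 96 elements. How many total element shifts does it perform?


Sum of shifts = 1 + 2 + 3 + ... + 95
= 96 * 95 / 2
= 9120 / 2
= 4560


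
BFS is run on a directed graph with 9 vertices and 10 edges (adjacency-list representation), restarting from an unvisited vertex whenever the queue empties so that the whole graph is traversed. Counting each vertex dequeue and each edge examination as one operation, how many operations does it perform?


A full BFS traversal dequeues each vertex exactly once and examines each directed edge exactly once.
V = 9 (vertex processing cost)
E = 10 (edge examination cost)
Total operations proportional to V + E = 9 + 10 = 19


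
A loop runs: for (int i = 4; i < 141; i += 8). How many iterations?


Loop starts at i = 4, increments by 8, stops when i >= 141.
Number of iterations = ceil((141 - 4) / 8)
= ceil(137 / 8)
= 18


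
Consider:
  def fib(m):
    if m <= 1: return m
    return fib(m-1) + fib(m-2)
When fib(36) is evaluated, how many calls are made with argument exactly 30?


Let N(m) = number of times fib(m) is called while evaluating fib(36).
N(36) = 1 (the initial call).
N(35) = 1 (only fib(36) calls it).
For 1 <= m <= 34: fib(m) is called by fib(m+1) and fib(m+2), so
  N(m) = N(m+1) + N(m+2).
fib(0) is called only by fib(2), so N(0) = N(2).
Walk down from m=36:
  N(36)=1, N(35)=1, N(34)=2, N(33)=3, N(32)=5, N(31)=8, N(30)=13
N(30) = 13


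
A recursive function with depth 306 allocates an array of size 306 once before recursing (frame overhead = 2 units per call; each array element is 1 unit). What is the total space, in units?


Array allocation: 306 units (allocated once)
Stack frames: 306 deep * 2 per frame = 612 units
Total = 306 + 612 = 918


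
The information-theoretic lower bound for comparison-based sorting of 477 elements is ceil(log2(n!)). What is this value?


A binary decision tree of height h has at most 2^h leaves and needs at least n! of them, so h >= ceil(log2(n!)).
477! is far too large to multiply out, so use Stirling's series:
  ln(n!) ~ n ln n - n + (1/2) ln(2 pi n) + 1/(12n)  (error below 1/(360 n^3), negligible here)
  ln(477) = 6.1675165
  n ln n = 477 * 6.1675165 = 2941.9054
  (1/2) ln(2 pi * 477) = (1/2) ln(2997.0794) = 4.0027
  1/(12*477) = 0.0002
  ln(477!) ~ 2941.9054 - 477 + 4.0027 + 0.0002 = 2468.9083
Convert to base 2: log2(477!) = 2468.9083 / ln 2 = 2468.9083 / 0.69314718 = 3561.8818
ceil(3561.8818) = 3562


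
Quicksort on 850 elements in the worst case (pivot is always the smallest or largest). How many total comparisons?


In the worst case, each partition step picks the worst pivot:
  Partition 1: 849 comparisons (n-1 elements to compare)
  Partition 2: 848 comparisons
  Partition 3: 847 comparisons
  Partition 4: 846 comparisons
  Partition 5: 845 comparisons
  ...
  Last partition: 0 comparisons
Total = (n-1) + (n-2) + ... + 1 + 0 = n*(n-1)/2
= 850*849/2 = 360825


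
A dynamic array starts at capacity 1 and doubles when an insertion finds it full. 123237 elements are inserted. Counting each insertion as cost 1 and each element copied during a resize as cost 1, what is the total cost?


n = 123237
Insertion costs: 123237
Resizes copy 1, 2, 4, ... up to the largest power of 2 that is <= n-1 = 123236, i.e. 65536.
Copy costs = 1 + 2 + 4 + 8 + 16 + 32 + 64 + 128 + 256 + 512 + 1024 + 2048 + 4096 + 8192 + 16384 + 32768 + 65536 = 131071
Total = 123237 + 131071 = 254308


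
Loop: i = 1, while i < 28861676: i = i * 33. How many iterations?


i multiplies by 33 each step:
i = 1 -> 33 -> 1089 -> 35937 -> 1185921 -> 39135393 (stop)
Iterations = ceil(log_33(28861676)) = 5


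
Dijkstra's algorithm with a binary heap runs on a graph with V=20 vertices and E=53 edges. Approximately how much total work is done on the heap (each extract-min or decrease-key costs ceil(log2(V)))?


Dijkstra with a binary heap: each vertex is extracted once, each edge may relax once.
Each heap operation costs O(log V).
V + E = 20 + 53 = 73
ceil(log2(20)) = 5 (since 2^4 = 16 < 20 <= 32 = 2^5)
Total heap work = (V+E) * ceil(log2(V)) = 73 * 5 = 365


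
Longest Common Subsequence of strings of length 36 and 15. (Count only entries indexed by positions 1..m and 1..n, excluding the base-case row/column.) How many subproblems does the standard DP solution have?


DP table indexed by positions in both strings.
First string: 36 positions
Second string: 15 positions
Total = 36 * 15 = 540


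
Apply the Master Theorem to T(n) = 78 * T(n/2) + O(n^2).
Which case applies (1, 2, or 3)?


The Master Theorem: T(n) = a*T(n/b) + O(n^c)
  a = 78, b = 2, c = 2
log_b(a) = log_2(78) ~ 6.285
Compare b^c with a: 2^2 = 4 < 78, so c < log_b(a).
Since c < log_b(a), Case 1 applies.
T(n) = O(n^(log_2 78)) ~ O(n^6.285)
Master Theorem case = 1


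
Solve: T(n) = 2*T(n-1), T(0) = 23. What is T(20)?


Unrolling:
T(20) = 2*T(19) = 2^2*T(18) = ... = 2^20*T(0)
= 2^20 * 23
= 1048576 * 23 = 24117248


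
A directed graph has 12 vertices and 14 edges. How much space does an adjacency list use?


Adjacency list: one list head per vertex + one entry per edge
Vertex heads: 12
Edge entries: 14
Total = 12 + 14 = 26
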